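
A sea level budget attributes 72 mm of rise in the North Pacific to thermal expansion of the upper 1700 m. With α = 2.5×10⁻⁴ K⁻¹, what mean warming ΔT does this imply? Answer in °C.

ΔT = Δh/(αH) = 0.072 / (2.5×10⁻⁴ × 1700) ≈ 0.1694 °C

ΔT ≈ 0.169 °C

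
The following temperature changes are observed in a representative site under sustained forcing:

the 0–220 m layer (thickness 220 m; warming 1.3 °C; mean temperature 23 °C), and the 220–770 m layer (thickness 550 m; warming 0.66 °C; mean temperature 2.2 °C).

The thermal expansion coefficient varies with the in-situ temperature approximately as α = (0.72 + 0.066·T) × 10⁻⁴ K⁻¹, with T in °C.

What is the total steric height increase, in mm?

Layer 1: α = (0.72 + 0.066×23)×10⁻⁴ = 2.238×10⁻⁴ K⁻¹
Layer 2: α = (0.72 + 0.066×2.2)×10⁻⁴ = 0.8652×10⁻⁴ K⁻¹
0–220 m: 2.238×10⁻⁴ × 220 × 1.3 = 0.0640068 m
Layer 2: 0.66 × 0.8652×10⁻⁴ × 550 = 0.03140676 m
Δh = 0.0640068 + 0.03140676 = 0.09541356 m ≈ 95.4 mm

Δh ≈ 95.4 mm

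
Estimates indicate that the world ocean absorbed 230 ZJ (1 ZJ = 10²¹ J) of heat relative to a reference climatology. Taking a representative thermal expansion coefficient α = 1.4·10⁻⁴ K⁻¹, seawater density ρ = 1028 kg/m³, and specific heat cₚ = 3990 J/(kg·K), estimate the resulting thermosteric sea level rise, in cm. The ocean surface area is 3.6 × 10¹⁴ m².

Per unit area: Q = 230×10²¹ / (3.6×10¹⁴) ≈ 6.389×10⁸ J/m²
Δh = αQ/(ρcₚ) = 1.4×10⁻⁴ × 6.389×10⁸ / (1028 × 3990) ≈ 0.021807 m

Δh = 2.18 cm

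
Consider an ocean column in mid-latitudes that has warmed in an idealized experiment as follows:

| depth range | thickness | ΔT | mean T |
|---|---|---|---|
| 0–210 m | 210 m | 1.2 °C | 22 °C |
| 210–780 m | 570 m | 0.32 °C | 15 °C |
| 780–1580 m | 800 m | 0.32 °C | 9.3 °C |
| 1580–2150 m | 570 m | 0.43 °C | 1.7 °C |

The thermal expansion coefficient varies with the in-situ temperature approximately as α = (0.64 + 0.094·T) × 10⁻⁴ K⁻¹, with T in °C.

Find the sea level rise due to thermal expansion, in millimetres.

Δh = 164 mm

Layer 1: α = (0.64 + 0.094×22)×10⁻⁴ = 2.708×10⁻⁴ K⁻¹
Layer 2: α = (0.64 + 0.094×15)×10⁻⁴ = 2.05×10⁻⁴ K⁻¹
Layer 3: α = (0.64 + 0.094×9.3)×10⁻⁴ = 1.5142×10⁻⁴ K⁻¹
Layer 4: α = (0.64 + 0.094×1.7)×10⁻⁴ = 0.7998×10⁻⁴ K⁻¹
Layer 1: 210 × 1.2 × 2.708×10⁻⁴ = 0.0682416 m
210–780 m: 2.05×10⁻⁴ × 570 × 0.32 = 0.037392 m
Layer 3: 1.5142×10⁻⁴ × 0.32 × 800 = 0.03876352 m
1580–2150 m: 0.7998×10⁻⁴ × 0.43 × 570 = 0.019603098 m
Δh = 0.0682416 + 0.037392 + 0.03876352 + 0.019603098 = 0.164000218 m ≈ 164 mm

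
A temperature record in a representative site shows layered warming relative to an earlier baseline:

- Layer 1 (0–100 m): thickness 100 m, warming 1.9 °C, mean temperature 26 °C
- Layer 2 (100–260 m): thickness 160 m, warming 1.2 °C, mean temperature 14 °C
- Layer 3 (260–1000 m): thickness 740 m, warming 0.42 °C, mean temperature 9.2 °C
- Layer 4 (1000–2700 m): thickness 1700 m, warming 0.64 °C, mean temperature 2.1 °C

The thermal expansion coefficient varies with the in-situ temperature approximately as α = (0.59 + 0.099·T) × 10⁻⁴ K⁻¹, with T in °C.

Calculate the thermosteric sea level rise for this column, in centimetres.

23.2 cm

Layer 1: α = (0.59 + 0.099×26)×10⁻⁴ = 3.164×10⁻⁴ K⁻¹
Layer 2: α = (0.59 + 0.099×14)×10⁻⁴ = 1.976×10⁻⁴ K⁻¹
Layer 3: α = (0.59 + 0.099×9.2)×10⁻⁴ = 1.5008×10⁻⁴ K⁻¹
Layer 4: α = (0.59 + 0.099×2.1)×10⁻⁴ = 0.7979×10⁻⁴ K⁻¹
100 × 3.164×10⁻⁴ × 1.9 = 0.060116 m
Layer 2: 1.2 × 1.976×10⁻⁴ × 160 = 0.0379392 m
0.42 × 740 × 1.5008×10⁻⁴ = 0.046644864 m
1700 × 0.7979×10⁻⁴ × 0.64 = 0.08681152 m
Δh = 0.060116 + 0.0379392 + 0.046644864 + 0.08681152 = 0.231511584 m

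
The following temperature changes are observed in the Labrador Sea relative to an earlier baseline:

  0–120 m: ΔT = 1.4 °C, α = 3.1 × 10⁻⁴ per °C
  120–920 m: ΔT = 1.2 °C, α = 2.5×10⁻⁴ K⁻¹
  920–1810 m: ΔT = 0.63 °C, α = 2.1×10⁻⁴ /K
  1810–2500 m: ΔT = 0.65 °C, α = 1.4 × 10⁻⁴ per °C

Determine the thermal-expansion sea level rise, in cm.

Δh ≈ 47.3 cm

0–120 m: 120 × 3.1×10⁻⁴ × 1.4 = 0.05208 m
Layer 2: 800 × 1.2 × 2.5×10⁻⁴ = 0.24000 m
Layer 3: 2.1×10⁻⁴ × 890 × 0.63 = 0.117747 m
1810–2500 m: 690 × 0.65 × 1.4×10⁻⁴ = 0.06279 m
Δh = 0.05208 + 0.24000 + 0.117747 + 0.06279 = 0.472617 m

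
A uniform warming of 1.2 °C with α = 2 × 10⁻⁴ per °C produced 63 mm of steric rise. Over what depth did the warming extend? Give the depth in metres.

263 m

H = Δh/(αΔT) = 0.063 / (2×10⁻⁴ × 1.2) = 262.5 m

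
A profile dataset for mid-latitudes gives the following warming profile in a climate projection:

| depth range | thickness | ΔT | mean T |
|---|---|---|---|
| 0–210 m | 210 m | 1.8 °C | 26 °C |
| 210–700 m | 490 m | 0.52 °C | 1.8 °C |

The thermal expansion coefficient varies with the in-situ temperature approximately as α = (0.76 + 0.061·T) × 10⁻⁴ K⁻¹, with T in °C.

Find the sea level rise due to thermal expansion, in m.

0.11 m

Layer 1: α = (0.76 + 0.061×26)×10⁻⁴ = 2.346×10⁻⁴ K⁻¹
Layer 2: α = (0.76 + 0.061×1.8)×10⁻⁴ = 0.8698×10⁻⁴ K⁻¹
0–210 m: 1.8 × 2.346×10⁻⁴ × 210 = 0.0886788 m
0.8698×10⁻⁴ × 490 × 0.52 = 0.022162504 m
Δh = 0.0886788 + 0.022162504 = 0.110841304 m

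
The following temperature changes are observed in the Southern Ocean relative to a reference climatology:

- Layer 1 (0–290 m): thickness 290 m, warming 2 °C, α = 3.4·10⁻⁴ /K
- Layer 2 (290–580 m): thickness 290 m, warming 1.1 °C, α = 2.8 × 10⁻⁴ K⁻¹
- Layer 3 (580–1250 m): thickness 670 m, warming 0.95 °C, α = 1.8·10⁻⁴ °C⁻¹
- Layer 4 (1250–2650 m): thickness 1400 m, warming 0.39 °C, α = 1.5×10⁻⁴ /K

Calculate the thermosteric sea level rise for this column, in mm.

0–290 m: 3.4×10⁻⁴ × 290 × 2 = 0.19720 m
290–580 m: 2.8×10⁻⁴ × 290 × 1.1 = 0.08932 m
580–1250 m: 0.95 × 670 × 1.8×10⁻⁴ = 0.11457 m
0.39 × 1.5×10⁻⁴ × 1400 = 0.08190 m
Δh = 0.19720 + 0.08932 + 0.11457 + 0.08190 = 0.48299 m

483 mm of thermosteric rise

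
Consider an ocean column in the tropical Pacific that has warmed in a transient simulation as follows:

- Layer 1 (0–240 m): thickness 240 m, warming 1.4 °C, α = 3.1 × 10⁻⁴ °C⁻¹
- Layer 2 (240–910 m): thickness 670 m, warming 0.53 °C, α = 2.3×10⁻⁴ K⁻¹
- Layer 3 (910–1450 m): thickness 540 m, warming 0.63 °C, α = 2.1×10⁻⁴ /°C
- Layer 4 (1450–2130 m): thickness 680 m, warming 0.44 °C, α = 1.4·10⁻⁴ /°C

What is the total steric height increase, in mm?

Δh = 299 mm

Layer 1: 1.4 × 240 × 3.1×10⁻⁴ = 0.10416 m
0.53 × 2.3×10⁻⁴ × 670 = 0.081673 m
2.1×10⁻⁴ × 0.63 × 540 = 0.071442 m
0.44 × 680 × 1.4×10⁻⁴ = 0.041888 m
Δh = 0.10416 + 0.081673 + 0.071442 + 0.041888 = 0.299163 m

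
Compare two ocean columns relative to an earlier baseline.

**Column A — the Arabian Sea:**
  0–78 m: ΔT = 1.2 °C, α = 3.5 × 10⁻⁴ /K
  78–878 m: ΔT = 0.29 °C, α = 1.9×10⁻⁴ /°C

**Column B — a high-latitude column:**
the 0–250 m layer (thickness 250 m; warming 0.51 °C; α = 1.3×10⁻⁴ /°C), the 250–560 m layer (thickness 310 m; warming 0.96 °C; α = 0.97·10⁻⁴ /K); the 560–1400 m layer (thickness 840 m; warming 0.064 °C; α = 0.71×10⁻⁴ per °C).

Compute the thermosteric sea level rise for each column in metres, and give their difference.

Δh_A ≈ 0.077 m, Δh_B ≈ 0.049 m; difference ≈ 0.028 m

A 3.5×10⁻⁴ × 1.2 × 78 = 0.03276 m
A Layer 2: 0.29 × 800 × 1.9×10⁻⁴ = 0.04408 m
A total: 0.07684 m
B 1.3×10⁻⁴ × 250 × 0.51 = 0.016575 m
B Layer 2: 0.96 × 0.97×10⁻⁴ × 310 = 0.0288672 m
B 840 × 0.71×10⁻⁴ × 0.064 = 0.00381696 m
B total: 0.04925916 m
Difference: 0.07684 − 0.04925916 = 0.02758084 m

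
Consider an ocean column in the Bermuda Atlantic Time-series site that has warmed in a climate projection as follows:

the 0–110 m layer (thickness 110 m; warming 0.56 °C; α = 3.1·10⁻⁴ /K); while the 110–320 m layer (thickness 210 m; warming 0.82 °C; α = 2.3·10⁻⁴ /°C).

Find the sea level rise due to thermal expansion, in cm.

Δh ≈ 5.87 cm

0–110 m: 3.1×10⁻⁴ × 0.56 × 110 = 0.019096 m
Layer 2: 210 × 0.82 × 2.3×10⁻⁴ = 0.039606 m
Δh = 0.019096 + 0.039606 = 0.058702 m ≈ 5.87 cm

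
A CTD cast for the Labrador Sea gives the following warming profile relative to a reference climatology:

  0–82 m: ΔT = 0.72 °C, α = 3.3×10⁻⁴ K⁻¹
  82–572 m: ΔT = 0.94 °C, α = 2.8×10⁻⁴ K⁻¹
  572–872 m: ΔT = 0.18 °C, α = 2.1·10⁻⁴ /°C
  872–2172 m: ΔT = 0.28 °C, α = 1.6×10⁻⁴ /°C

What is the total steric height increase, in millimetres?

218 mm of thermosteric rise

0–82 m: 3.3×10⁻⁴ × 0.72 × 82 = 0.0194832 m
Layer 2: 2.8×10⁻⁴ × 0.94 × 490 = 0.128968 m
Layer 3: 0.18 × 2.1×10⁻⁴ × 300 = 0.01134 m
Layer 4: 1300 × 1.6×10⁻⁴ × 0.28 = 0.05824 m
Δh = 0.0194832 + 0.128968 + 0.01134 + 0.05824 = 0.2180312 m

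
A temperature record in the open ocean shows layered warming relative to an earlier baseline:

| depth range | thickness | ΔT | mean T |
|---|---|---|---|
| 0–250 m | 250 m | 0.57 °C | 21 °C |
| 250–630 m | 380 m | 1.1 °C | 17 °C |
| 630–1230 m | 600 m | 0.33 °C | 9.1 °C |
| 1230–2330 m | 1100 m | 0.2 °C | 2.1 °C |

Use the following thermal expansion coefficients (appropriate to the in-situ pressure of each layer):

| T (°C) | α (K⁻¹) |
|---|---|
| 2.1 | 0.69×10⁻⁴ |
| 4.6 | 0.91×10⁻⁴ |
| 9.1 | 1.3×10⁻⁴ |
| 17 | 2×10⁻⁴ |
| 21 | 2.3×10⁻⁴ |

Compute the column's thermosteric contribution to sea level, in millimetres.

Layer 1 at 21 °C → α = 2.3×10⁻⁴ K⁻¹
Layer 2 at 17 °C → α = 2×10⁻⁴ K⁻¹
Layer 3 at 9.1 °C → α = 1.3×10⁻⁴ K⁻¹
Layer 4 at 2.1 °C → α = 0.69×10⁻⁴ K⁻¹
Layer 1: 0.57 × 250 × 2.3×10⁻⁴ = 0.032775 m
250–630 m: 2×10⁻⁴ × 1.1 × 380 = 0.08360 m
630–1230 m: 600 × 0.33 × 1.3×10⁻⁴ = 0.02574 m
Layer 4: 0.69×10⁻⁴ × 1100 × 0.2 = 0.01518 m
Δh = 0.032775 + 0.08360 + 0.02574 + 0.01518 = 0.157295 m

about 160 mm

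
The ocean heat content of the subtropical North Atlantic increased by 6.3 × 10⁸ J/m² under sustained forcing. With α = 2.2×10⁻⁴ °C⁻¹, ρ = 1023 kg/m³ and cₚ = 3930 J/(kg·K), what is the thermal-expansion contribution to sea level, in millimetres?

Δh = αQ/(ρcₚ) = 2.2×10⁻⁴ × 6.3×10⁸ / (1023 × 3930) ≈ 0.034474 m

34.5 mm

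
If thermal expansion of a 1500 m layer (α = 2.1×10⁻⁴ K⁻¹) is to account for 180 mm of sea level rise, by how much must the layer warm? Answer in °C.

ΔT ≈ 0.571 °C

ΔT = Δh/(αH) = 0.18 / (2.1×10⁻⁴ × 1500) ≈ 0.5714 °C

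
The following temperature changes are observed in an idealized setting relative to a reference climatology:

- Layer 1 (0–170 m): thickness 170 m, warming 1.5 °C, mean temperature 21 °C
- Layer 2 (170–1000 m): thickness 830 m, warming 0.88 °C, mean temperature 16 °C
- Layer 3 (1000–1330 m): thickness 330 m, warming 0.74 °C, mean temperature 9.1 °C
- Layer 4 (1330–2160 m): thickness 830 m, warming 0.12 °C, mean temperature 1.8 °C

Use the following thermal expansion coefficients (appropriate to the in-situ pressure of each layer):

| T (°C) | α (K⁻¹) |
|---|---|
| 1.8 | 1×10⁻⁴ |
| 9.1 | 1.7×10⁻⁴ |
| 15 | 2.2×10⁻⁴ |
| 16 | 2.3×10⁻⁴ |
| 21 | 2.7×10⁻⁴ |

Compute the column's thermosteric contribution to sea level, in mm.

Δh = 290 mm

Layer 1 at 21 °C → α = 2.7×10⁻⁴ K⁻¹
Layer 2 at 16 °C → α = 2.3×10⁻⁴ K⁻¹
Layer 3 at 9.1 °C → α = 1.7×10⁻⁴ K⁻¹
Layer 4 at 1.8 °C → α = 1×10⁻⁴ K⁻¹
0–170 m: 170 × 2.7×10⁻⁴ × 1.5 = 0.06885 m
Layer 2: 830 × 2.3×10⁻⁴ × 0.88 = 0.167992 m
330 × 1.7×10⁻⁴ × 0.74 = 0.041514 m
1330–2160 m: 830 × 1×10⁻⁴ × 0.12 = 0.00996 m
Δh = 0.06885 + 0.167992 + 0.041514 + 0.00996 = 0.288316 m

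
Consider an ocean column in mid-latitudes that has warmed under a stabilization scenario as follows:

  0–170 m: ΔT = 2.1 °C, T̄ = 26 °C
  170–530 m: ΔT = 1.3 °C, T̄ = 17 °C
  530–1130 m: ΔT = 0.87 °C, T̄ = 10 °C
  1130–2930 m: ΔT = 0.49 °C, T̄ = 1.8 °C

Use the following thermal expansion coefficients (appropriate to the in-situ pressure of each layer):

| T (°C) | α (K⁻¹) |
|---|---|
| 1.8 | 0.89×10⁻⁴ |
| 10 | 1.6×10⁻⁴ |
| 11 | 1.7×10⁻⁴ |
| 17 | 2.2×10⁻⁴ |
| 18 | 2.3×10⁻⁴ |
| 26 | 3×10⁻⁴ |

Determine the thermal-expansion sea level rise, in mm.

Δh ≈ 372 mm

Layer 1 at 26 °C → α = 3×10⁻⁴ K⁻¹
Layer 2 at 17 °C → α = 2.2×10⁻⁴ K⁻¹
Layer 3 at 10 °C → α = 1.6×10⁻⁴ K⁻¹
Layer 4 at 1.8 °C → α = 0.89×10⁻⁴ K⁻¹
Layer 1: 3×10⁻⁴ × 2.1 × 170 = 0.10710 m
170–530 m: 2.2×10⁻⁴ × 1.3 × 360 = 0.10296 m
Layer 3: 0.87 × 1.6×10⁻⁴ × 600 = 0.08352 m
0.49 × 1800 × 0.89×10⁻⁴ = 0.078498 m
Δh = 0.10710 + 0.10296 + 0.08352 + 0.078498 = 0.372078 m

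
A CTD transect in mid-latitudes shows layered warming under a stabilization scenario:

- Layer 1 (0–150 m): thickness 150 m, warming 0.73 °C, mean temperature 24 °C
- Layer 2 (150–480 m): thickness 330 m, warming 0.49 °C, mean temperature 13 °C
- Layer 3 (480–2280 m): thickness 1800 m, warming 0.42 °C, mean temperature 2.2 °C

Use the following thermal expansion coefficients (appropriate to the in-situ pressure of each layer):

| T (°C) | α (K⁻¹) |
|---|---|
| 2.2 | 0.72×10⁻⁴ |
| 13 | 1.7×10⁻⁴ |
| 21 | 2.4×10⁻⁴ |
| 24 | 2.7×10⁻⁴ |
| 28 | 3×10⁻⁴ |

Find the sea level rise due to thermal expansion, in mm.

111 mm

Layer 1 at 24 °C → α = 2.7×10⁻⁴ K⁻¹
Layer 2 at 13 °C → α = 1.7×10⁻⁴ K⁻¹
Layer 3 at 2.2 °C → α = 0.72×10⁻⁴ K⁻¹
2.7×10⁻⁴ × 150 × 0.73 = 0.029565 m
Layer 2: 330 × 0.49 × 1.7×10⁻⁴ = 0.027489 m
1800 × 0.42 × 0.72×10⁻⁴ = 0.054432 m
Δh = 0.029565 + 0.027489 + 0.054432 = 0.111486 m ≈ 111 mm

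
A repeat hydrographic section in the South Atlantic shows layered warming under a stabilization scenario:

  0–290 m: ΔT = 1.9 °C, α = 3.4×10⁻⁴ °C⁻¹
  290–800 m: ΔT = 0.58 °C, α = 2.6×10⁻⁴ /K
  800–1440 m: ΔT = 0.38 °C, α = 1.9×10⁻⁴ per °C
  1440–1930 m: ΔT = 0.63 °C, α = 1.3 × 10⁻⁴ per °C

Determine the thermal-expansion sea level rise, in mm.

350 mm

3.4×10⁻⁴ × 1.9 × 290 = 0.18734 m
290–800 m: 510 × 2.6×10⁻⁴ × 0.58 = 0.076908 m
640 × 1.9×10⁻⁴ × 0.38 = 0.046208 m
Layer 4: 0.63 × 490 × 1.3×10⁻⁴ = 0.040131 m
Δh = 0.18734 + 0.076908 + 0.046208 + 0.040131 = 0.350587 m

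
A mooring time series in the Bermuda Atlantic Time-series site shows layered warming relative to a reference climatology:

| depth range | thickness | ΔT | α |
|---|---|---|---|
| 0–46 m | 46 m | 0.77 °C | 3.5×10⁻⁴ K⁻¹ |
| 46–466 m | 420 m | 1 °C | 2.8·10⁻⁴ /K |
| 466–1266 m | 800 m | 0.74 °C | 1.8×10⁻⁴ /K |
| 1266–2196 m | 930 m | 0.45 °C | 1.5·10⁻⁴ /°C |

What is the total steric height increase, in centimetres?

Δh ≈ 30 cm

0.77 × 3.5×10⁻⁴ × 46 = 0.012397 m
Layer 2: 2.8×10⁻⁴ × 1 × 420 = 0.11760 m
466–1266 m: 800 × 1.8×10⁻⁴ × 0.74 = 0.10656 m
Layer 4: 1.5×10⁻⁴ × 930 × 0.45 = 0.062775 m
Δh = 0.012397 + 0.11760 + 0.10656 + 0.062775 = 0.299332 m ≈ 30 cm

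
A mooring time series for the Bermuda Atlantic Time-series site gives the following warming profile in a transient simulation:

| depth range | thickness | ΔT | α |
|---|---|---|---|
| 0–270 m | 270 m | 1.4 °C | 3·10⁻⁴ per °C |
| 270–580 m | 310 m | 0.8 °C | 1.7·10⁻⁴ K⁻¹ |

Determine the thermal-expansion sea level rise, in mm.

about 156 mm

1.4 × 270 × 3×10⁻⁴ = 0.11340 m
1.7×10⁻⁴ × 0.8 × 310 = 0.04216 m
Δh = 0.11340 + 0.04216 = 0.15556 m ≈ 156 mm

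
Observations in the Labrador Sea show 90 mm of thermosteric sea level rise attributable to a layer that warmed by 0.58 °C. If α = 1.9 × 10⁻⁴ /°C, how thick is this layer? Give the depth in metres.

H ≈ 817 m

H = Δh/(αΔT) = 0.09 / (1.9×10⁻⁴ × 0.58) ≈ 816.7 m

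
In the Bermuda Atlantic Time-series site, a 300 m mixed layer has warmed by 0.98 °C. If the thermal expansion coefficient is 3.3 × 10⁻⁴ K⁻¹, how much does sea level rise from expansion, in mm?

about 97.0 mm

Δh = αΔT·H = 3.3×10⁻⁴ × 0.98 × 300 = 0.09702 m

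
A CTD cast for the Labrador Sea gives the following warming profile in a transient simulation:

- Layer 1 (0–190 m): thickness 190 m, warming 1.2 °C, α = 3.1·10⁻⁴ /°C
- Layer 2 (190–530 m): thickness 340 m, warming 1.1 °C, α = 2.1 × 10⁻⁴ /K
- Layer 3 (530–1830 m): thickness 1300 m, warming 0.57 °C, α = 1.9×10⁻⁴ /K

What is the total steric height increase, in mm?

0–190 m: 190 × 3.1×10⁻⁴ × 1.2 = 0.07068 m
190–530 m: 1.1 × 340 × 2.1×10⁻⁴ = 0.07854 m
Layer 3: 0.57 × 1.9×10⁻⁴ × 1300 = 0.14079 m
Δh = 0.07068 + 0.07854 + 0.14079 = 0.29001 m ≈ 290 mm

Δh ≈ 290 mm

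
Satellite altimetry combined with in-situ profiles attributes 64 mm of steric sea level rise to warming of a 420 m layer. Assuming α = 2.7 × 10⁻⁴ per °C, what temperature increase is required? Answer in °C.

about 0.56 °C

ΔT = Δh/(αH) = 0.064 / (2.7×10⁻⁴ × 420) ≈ 0.5644 °C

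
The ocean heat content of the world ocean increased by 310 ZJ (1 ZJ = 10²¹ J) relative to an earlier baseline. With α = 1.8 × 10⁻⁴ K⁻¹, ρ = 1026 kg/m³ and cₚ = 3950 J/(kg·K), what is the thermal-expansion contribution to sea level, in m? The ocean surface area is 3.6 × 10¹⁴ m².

0.0382 m of thermosteric rise

Per unit area: Q = 310×10²¹ / (3.6×10¹⁴) ≈ 8.611×10⁸ J/m²
Δh = αQ/(ρcₚ) = 1.8×10⁻⁴ × 8.611×10⁸ / (1026 × 3950) ≈ 0.038246 m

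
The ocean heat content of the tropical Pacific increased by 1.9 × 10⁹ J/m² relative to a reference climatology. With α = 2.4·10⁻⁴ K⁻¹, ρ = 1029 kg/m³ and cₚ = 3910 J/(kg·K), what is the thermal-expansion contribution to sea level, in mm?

Δh = αQ/(ρcₚ) = 2.4×10⁻⁴ × 1.9×10⁹ / (1029 × 3910) ≈ 0.11334 m

Δh ≈ 110 mm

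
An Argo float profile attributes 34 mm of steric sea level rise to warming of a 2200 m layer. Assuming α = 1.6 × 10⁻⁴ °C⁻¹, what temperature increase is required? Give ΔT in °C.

ΔT = Δh/(αH) = 0.034 / (1.6×10⁻⁴ × 2200) ≈ 0.09659 °C

0.0966 °C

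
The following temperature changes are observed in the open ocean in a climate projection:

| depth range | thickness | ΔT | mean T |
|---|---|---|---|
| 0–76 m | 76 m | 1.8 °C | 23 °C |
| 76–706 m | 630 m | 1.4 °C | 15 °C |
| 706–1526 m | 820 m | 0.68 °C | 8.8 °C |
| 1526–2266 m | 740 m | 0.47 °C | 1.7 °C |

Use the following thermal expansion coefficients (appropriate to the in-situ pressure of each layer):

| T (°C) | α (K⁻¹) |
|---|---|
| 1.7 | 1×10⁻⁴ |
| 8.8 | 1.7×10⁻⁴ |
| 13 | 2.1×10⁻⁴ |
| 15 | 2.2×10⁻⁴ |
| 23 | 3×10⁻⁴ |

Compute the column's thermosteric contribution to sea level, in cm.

Δh ≈ 36.5 cm

Layer 1 at 23 °C → α = 3×10⁻⁴ K⁻¹
Layer 2 at 15 °C → α = 2.2×10⁻⁴ K⁻¹
Layer 3 at 8.8 °C → α = 1.7×10⁻⁴ K⁻¹
Layer 4 at 1.7 °C → α = 1×10⁻⁴ K⁻¹
76 × 3×10⁻⁴ × 1.8 = 0.04104 m
76–706 m: 2.2×10⁻⁴ × 630 × 1.4 = 0.19404 m
706–1526 m: 0.68 × 820 × 1.7×10⁻⁴ = 0.094792 m
1×10⁻⁴ × 740 × 0.47 = 0.03478 m
Δh = 0.04104 + 0.19404 + 0.094792 + 0.03478 = 0.364652 m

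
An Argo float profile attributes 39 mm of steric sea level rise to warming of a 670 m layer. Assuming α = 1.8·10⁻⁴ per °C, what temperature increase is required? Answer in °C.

ΔT ≈ 0.32 °C

ΔT = Δh/(αH) = 0.039 / (1.8×10⁻⁴ × 670) ≈ 0.3234 °C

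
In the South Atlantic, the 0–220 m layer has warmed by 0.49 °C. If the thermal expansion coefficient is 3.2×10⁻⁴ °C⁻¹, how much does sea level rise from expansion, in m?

Δh = αΔT·H = 3.2×10⁻⁴ × 0.49 × 220 = 0.034496 m

0.0345 m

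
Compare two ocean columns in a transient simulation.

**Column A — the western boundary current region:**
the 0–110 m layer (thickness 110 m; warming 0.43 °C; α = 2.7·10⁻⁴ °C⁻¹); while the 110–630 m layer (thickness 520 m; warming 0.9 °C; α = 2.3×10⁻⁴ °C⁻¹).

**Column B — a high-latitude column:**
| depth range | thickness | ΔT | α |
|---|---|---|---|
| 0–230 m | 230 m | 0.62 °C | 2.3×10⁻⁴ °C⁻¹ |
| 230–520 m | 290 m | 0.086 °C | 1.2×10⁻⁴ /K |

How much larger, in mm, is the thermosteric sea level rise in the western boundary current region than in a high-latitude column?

A 110 × 0.43 × 2.7×10⁻⁴ = 0.012771 m
A 110–630 m: 2.3×10⁻⁴ × 0.9 × 520 = 0.10764 m
A total: 0.120411 m
B Layer 1: 230 × 2.3×10⁻⁴ × 0.62 = 0.032798 m
B 1.2×10⁻⁴ × 290 × 0.086 = 0.0029928 m
B total: 0.0357908 m
Difference: 0.120411 − 0.0357908 = 0.0846202 m

Δh_A − Δh_B ≈ 85 mm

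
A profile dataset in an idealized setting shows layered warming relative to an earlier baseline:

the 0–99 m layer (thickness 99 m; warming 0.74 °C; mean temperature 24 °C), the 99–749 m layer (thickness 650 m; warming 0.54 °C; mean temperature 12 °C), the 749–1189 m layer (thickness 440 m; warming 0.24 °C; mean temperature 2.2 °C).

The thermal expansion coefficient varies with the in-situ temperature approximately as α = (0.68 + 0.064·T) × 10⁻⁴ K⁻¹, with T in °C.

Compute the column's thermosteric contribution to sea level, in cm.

Δh = 7.57 cm

Layer 1: α = (0.68 + 0.064×24)×10⁻⁴ = 2.216×10⁻⁴ K⁻¹
Layer 2: α = (0.68 + 0.064×12)×10⁻⁴ = 1.448×10⁻⁴ K⁻¹
Layer 3: α = (0.68 + 0.064×2.2)×10⁻⁴ = 0.8208×10⁻⁴ K⁻¹
Layer 1: 0.74 × 2.216×10⁻⁴ × 99 = 0.016234416 m
0.54 × 650 × 1.448×10⁻⁴ = 0.0508248 m
Layer 3: 440 × 0.24 × 0.8208×10⁻⁴ = 0.008667648 m
Δh = 0.016234416 + 0.0508248 + 0.008667648 = 0.075726864 m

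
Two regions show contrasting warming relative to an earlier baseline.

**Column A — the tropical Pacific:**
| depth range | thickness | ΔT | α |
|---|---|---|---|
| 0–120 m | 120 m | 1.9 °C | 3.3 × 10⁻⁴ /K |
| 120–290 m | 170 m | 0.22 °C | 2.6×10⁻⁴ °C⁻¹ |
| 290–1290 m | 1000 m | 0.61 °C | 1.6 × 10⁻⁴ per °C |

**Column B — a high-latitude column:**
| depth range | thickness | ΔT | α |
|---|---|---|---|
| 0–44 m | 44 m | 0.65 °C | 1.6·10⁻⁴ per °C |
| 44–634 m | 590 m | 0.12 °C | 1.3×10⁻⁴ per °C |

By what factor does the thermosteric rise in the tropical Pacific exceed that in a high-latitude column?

A 3.3×10⁻⁴ × 1.9 × 120 = 0.07524 m
A 120–290 m: 0.22 × 2.6×10⁻⁴ × 170 = 0.009724 m
A 1.6×10⁻⁴ × 1000 × 0.61 = 0.09760 m
A total: 0.182564 m
B Layer 1: 1.6×10⁻⁴ × 0.65 × 44 = 0.004576 m
B 44–634 m: 1.3×10⁻⁴ × 590 × 0.12 = 0.009204 m
B total: 0.01378 m
Ratio: 0.182564 / 0.01378 ≈ 13.25

a factor of 13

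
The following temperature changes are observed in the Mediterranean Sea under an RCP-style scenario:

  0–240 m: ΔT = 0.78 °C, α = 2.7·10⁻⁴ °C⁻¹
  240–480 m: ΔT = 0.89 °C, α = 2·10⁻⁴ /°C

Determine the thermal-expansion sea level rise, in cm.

9.33 cm of thermosteric rise

Layer 1: 2.7×10⁻⁴ × 240 × 0.78 = 0.050544 m
240–480 m: 240 × 0.89 × 2×10⁻⁴ = 0.04272 m
Δh = 0.050544 + 0.04272 = 0.093264 m ≈ 9.33 cm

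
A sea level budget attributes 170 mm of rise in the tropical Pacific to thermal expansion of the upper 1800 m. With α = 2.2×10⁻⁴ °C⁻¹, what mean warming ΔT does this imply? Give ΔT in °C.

ΔT ≈ 0.429 °C

ΔT = Δh/(αH) = 0.17 / (2.2×10⁻⁴ × 1800) ≈ 0.4293 °C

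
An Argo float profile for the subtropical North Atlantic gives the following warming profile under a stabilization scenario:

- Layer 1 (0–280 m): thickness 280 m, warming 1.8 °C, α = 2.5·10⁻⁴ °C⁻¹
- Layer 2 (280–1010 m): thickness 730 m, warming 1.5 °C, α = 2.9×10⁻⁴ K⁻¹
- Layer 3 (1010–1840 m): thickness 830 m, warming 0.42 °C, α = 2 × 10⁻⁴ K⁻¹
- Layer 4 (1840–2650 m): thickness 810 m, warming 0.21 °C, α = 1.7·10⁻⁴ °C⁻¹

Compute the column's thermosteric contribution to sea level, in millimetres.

542 mm of thermosteric rise

0–280 m: 280 × 2.5×10⁻⁴ × 1.8 = 0.12600 m
Layer 2: 1.5 × 730 × 2.9×10⁻⁴ = 0.31755 m
Layer 3: 2×10⁻⁴ × 830 × 0.42 = 0.06972 m
1840–2650 m: 0.21 × 1.7×10⁻⁴ × 810 = 0.028917 m
Δh = 0.12600 + 0.31755 + 0.06972 + 0.028917 = 0.542187 m ≈ 542 mm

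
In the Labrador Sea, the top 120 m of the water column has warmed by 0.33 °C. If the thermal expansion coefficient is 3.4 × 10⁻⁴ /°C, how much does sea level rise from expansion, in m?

Δh = αΔT·H = 3.4×10⁻⁴ × 0.33 × 120 = 0.013464 m

0.0135 m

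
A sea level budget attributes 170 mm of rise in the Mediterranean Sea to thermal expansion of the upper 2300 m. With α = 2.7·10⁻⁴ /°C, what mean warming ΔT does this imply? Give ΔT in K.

ΔT = Δh/(αH) = 0.17 / (2.7×10⁻⁴ × 2300) ≈ 0.2738 K

ΔT ≈ 0.27 K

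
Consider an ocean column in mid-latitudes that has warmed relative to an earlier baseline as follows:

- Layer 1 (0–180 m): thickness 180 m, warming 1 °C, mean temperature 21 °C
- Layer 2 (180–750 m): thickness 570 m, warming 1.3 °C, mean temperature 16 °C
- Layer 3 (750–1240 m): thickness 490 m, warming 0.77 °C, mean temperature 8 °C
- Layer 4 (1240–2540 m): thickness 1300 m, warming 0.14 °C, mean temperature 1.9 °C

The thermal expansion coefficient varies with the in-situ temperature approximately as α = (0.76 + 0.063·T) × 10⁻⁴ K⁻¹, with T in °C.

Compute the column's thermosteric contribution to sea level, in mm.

Δh = 232 mm

Layer 1: α = (0.76 + 0.063×21)×10⁻⁴ = 2.083×10⁻⁴ K⁻¹
Layer 2: α = (0.76 + 0.063×16)×10⁻⁴ = 1.768×10⁻⁴ K⁻¹
Layer 3: α = (0.76 + 0.063×8)×10⁻⁴ = 1.264×10⁻⁴ K⁻¹
Layer 4: α = (0.76 + 0.063×1.9)×10⁻⁴ = 0.8797×10⁻⁴ K⁻¹
Layer 1: 1 × 2.083×10⁻⁴ × 180 = 0.037494 m
Layer 2: 1.768×10⁻⁴ × 570 × 1.3 = 0.1310088 m
Layer 3: 490 × 0.77 × 1.264×10⁻⁴ = 0.04769072 m
Layer 4: 0.14 × 0.8797×10⁻⁴ × 1300 = 0.01601054 m
Δh = 0.037494 + 0.1310088 + 0.04769072 + 0.01601054 = 0.23220406 m ≈ 232 mm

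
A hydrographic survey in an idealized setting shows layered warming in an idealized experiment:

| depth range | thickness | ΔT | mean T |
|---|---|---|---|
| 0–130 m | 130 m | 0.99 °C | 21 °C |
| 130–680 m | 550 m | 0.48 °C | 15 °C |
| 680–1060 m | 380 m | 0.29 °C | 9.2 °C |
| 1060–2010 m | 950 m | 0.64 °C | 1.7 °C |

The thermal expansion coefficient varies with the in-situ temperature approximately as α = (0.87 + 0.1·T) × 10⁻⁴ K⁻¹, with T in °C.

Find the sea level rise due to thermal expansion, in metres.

Layer 1: α = (0.87 + 0.1×21)×10⁻⁴ = 2.97×10⁻⁴ K⁻¹
Layer 2: α = (0.87 + 0.1×15)×10⁻⁴ = 2.37×10⁻⁴ K⁻¹
Layer 3: α = (0.87 + 0.1×9.2)×10⁻⁴ = 1.79×10⁻⁴ K⁻¹
Layer 4: α = (0.87 + 0.1×1.7)×10⁻⁴ = 1.04×10⁻⁴ K⁻¹
0–130 m: 130 × 0.99 × 2.97×10⁻⁴ = 0.0382239 m
Layer 2: 550 × 2.37×10⁻⁴ × 0.48 = 0.062568 m
Layer 3: 380 × 1.79×10⁻⁴ × 0.29 = 0.0197258 m
1.04×10⁻⁴ × 0.64 × 950 = 0.063232 m
Δh = 0.0382239 + 0.062568 + 0.0197258 + 0.063232 = 0.1837497 m ≈ 0.184 m

0.184 m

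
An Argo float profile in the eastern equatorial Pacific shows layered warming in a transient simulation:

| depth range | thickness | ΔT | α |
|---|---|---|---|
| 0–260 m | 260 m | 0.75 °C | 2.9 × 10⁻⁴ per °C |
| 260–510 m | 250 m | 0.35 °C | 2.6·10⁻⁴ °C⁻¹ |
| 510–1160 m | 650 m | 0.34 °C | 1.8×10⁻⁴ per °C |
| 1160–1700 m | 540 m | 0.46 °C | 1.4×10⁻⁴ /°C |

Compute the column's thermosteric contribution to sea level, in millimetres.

Layer 1: 260 × 2.9×10⁻⁴ × 0.75 = 0.05655 m
260–510 m: 0.35 × 250 × 2.6×10⁻⁴ = 0.02275 m
510–1160 m: 650 × 1.8×10⁻⁴ × 0.34 = 0.03978 m
0.46 × 540 × 1.4×10⁻⁴ = 0.034776 m
Δh = 0.05655 + 0.02275 + 0.03978 + 0.034776 = 0.153856 m

154 mm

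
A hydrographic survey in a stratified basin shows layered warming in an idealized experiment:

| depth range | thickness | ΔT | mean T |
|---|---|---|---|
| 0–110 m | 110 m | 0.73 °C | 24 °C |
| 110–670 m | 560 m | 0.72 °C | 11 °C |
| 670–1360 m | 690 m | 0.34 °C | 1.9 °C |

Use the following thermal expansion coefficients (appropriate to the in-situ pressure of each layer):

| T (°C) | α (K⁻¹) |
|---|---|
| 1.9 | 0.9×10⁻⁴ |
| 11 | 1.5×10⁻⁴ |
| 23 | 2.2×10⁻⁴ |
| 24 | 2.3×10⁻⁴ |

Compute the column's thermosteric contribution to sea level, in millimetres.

Layer 1 at 24 °C → α = 2.3×10⁻⁴ K⁻¹
Layer 2 at 11 °C → α = 1.5×10⁻⁴ K⁻¹
Layer 3 at 1.9 °C → α = 0.9×10⁻⁴ K⁻¹
0–110 m: 110 × 2.3×10⁻⁴ × 0.73 = 0.018469 m
110–670 m: 0.72 × 1.5×10⁻⁴ × 560 = 0.06048 m
670–1360 m: 0.9×10⁻⁴ × 690 × 0.34 = 0.021114 m
Δh = 0.018469 + 0.06048 + 0.021114 = 0.100063 m ≈ 100 mm

100 mm of thermosteric rise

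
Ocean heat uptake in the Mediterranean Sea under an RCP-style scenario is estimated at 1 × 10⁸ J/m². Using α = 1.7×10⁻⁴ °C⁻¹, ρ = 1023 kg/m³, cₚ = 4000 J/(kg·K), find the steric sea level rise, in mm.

Δh = αQ/(ρcₚ) = 1.7×10⁻⁴ × 1×10⁸ / (1023 × 4000) ≈ 0.0041544 m

Δh ≈ 4.2 mm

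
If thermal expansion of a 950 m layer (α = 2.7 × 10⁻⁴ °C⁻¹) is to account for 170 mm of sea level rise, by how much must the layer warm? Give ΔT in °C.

ΔT = Δh/(αH) = 0.17 / (2.7×10⁻⁴ × 950) ≈ 0.6628 °C

ΔT ≈ 0.663 °C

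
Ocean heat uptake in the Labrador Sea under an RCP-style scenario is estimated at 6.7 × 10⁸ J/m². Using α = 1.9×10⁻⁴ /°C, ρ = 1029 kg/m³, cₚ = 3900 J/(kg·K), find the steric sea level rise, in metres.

0.0317 m

Δh = αQ/(ρcₚ) = 1.9×10⁻⁴ × 6.7×10⁸ / (1029 × 3900) ≈ 0.031721 m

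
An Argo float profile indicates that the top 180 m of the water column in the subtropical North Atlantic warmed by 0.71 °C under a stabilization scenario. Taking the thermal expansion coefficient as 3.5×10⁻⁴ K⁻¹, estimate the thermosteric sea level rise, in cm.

Δh = αΔT·H = 3.5×10⁻⁴ × 0.71 × 180 = 0.04473 m

Δh ≈ 4.47 cm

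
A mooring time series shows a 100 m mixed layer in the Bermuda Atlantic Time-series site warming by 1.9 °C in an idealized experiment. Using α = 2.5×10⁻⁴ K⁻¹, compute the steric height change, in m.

Δh = αΔT·H = 2.5×10⁻⁴ × 1.9 × 100 = 0.04750 m

0.0475 m of thermosteric rise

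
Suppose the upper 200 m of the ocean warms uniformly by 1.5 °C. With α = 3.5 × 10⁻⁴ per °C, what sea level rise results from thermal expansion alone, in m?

Δh = αΔT·H = 3.5×10⁻⁴ × 1.5 × 200 = 0.10500 m

Δh ≈ 0.105 m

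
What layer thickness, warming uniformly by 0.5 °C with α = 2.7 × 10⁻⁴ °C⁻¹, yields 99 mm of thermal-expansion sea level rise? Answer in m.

H ≈ 733 m

H = Δh/(αΔT) = 0.099 / (2.7×10⁻⁴ × 0.5) ≈ 733.3 m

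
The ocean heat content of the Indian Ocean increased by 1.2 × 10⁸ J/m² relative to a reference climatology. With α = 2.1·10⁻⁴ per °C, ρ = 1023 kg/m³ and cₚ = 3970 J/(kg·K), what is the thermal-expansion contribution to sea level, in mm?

Δh = αQ/(ρcₚ) = 2.1×10⁻⁴ × 1.2×10⁸ / (1023 × 3970) ≈ 0.0062049 m

6.20 mm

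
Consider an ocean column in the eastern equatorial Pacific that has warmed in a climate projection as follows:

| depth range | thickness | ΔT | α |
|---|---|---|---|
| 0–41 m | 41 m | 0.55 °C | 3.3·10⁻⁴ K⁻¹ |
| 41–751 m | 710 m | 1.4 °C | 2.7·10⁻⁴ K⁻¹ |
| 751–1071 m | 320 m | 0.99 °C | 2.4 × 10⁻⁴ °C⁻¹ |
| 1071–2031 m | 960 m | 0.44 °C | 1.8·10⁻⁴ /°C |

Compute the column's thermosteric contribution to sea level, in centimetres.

about 42.8 cm

41 × 3.3×10⁻⁴ × 0.55 = 0.0074415 m
Layer 2: 1.4 × 710 × 2.7×10⁻⁴ = 0.26838 m
Layer 3: 0.99 × 2.4×10⁻⁴ × 320 = 0.076032 m
1.8×10⁻⁴ × 0.44 × 960 = 0.076032 m
Δh = 0.0074415 + 0.26838 + 0.076032 + 0.076032 = 0.4278855 m ≈ 42.8 cm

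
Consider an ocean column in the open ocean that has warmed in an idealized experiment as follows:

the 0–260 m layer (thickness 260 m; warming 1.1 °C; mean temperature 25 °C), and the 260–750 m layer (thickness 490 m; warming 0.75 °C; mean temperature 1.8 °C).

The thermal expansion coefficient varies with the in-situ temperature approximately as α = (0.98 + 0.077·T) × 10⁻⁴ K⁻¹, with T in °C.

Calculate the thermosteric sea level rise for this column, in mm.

124 mm of thermosteric rise

Layer 1: α = (0.98 + 0.077×25)×10⁻⁴ = 2.905×10⁻⁴ K⁻¹
Layer 2: α = (0.98 + 0.077×1.8)×10⁻⁴ = 1.1186×10⁻⁴ K⁻¹
Layer 1: 2.905×10⁻⁴ × 260 × 1.1 = 0.083083 m
Layer 2: 0.75 × 1.1186×10⁻⁴ × 490 = 0.04110855 m
Δh = 0.083083 + 0.04110855 = 0.12419155 m ≈ 124 mm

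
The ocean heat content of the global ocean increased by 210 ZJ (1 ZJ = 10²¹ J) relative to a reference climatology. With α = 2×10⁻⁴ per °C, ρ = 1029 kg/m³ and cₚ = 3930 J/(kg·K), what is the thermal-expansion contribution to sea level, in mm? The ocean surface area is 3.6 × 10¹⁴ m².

Per unit area: Q = 210×10²¹ / (3.6×10¹⁴) ≈ 5.833×10⁸ J/m²
Δh = αQ/(ρcₚ) = 2×10⁻⁴ × 5.833×10⁸ / (1029 × 3930) ≈ 0.028848 m

about 28.8 mm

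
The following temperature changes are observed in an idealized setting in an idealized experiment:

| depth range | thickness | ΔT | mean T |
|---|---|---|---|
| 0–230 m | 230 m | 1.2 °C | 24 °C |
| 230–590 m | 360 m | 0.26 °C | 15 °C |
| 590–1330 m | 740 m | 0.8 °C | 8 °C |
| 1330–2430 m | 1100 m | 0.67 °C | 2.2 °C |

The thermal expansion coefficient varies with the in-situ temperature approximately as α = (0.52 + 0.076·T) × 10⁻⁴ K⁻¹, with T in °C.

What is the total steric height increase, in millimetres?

Δh = 200 mm

Layer 1: α = (0.52 + 0.076×24)×10⁻⁴ = 2.344×10⁻⁴ K⁻¹
Layer 2: α = (0.52 + 0.076×15)×10⁻⁴ = 1.66×10⁻⁴ K⁻¹
Layer 3: α = (0.52 + 0.076×8)×10⁻⁴ = 1.128×10⁻⁴ K⁻¹
Layer 4: α = (0.52 + 0.076×2.2)×10⁻⁴ = 0.6872×10⁻⁴ K⁻¹
1.2 × 230 × 2.344×10⁻⁴ = 0.0646944 m
Layer 2: 0.26 × 1.66×10⁻⁴ × 360 = 0.0155376 m
Layer 3: 1.128×10⁻⁴ × 0.8 × 740 = 0.0667776 m
Layer 4: 0.6872×10⁻⁴ × 0.67 × 1100 = 0.05064664 m
Δh = 0.0646944 + 0.0155376 + 0.0667776 + 0.05064664 = 0.19765624 m ≈ 200 mm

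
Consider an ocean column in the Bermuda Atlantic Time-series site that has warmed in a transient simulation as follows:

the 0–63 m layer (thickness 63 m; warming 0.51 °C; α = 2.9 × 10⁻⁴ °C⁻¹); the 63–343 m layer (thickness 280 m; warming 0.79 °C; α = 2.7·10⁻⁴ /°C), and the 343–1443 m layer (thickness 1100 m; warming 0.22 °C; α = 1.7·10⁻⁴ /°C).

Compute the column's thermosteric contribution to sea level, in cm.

Δh ≈ 11.0 cm

Layer 1: 2.9×10⁻⁴ × 0.51 × 63 = 0.0093177 m
280 × 2.7×10⁻⁴ × 0.79 = 0.059724 m
343–1443 m: 1100 × 0.22 × 1.7×10⁻⁴ = 0.04114 m
Δh = 0.0093177 + 0.059724 + 0.04114 = 0.1101817 m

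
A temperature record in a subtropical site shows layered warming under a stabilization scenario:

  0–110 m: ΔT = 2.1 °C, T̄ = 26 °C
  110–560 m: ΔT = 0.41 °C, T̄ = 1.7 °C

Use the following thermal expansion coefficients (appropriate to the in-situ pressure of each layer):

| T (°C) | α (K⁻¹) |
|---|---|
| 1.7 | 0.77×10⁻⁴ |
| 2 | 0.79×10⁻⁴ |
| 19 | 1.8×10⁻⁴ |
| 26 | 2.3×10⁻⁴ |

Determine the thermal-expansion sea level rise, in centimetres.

about 6.73 cm

Layer 1 at 26 °C → α = 2.3×10⁻⁴ K⁻¹
Layer 2 at 1.7 °C → α = 0.77×10⁻⁴ K⁻¹
Layer 1: 110 × 2.1 × 2.3×10⁻⁴ = 0.05313 m
110–560 m: 450 × 0.77×10⁻⁴ × 0.41 = 0.0142065 m
Δh = 0.05313 + 0.0142065 = 0.0673365 m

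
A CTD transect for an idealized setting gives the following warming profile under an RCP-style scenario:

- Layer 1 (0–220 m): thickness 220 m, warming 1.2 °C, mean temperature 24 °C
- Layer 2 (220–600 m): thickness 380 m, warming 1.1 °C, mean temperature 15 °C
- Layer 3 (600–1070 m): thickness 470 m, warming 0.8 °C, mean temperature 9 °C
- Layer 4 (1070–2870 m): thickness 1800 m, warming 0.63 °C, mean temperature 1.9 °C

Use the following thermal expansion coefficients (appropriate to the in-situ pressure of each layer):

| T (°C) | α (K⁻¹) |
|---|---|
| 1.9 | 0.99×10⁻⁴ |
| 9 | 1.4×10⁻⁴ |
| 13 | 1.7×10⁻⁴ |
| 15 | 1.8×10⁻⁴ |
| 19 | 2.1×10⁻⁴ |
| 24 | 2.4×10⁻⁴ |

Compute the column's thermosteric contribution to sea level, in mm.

Layer 1 at 24 °C → α = 2.4×10⁻⁴ K⁻¹
Layer 2 at 15 °C → α = 1.8×10⁻⁴ K⁻¹
Layer 3 at 9 °C → α = 1.4×10⁻⁴ K⁻¹
Layer 4 at 1.9 °C → α = 0.99×10⁻⁴ K⁻¹
1.2 × 220 × 2.4×10⁻⁴ = 0.06336 m
220–600 m: 380 × 1.1 × 1.8×10⁻⁴ = 0.07524 m
Layer 3: 1.4×10⁻⁴ × 0.8 × 470 = 0.05264 m
1070–2870 m: 0.99×10⁻⁴ × 1800 × 0.63 = 0.112266 m
Δh = 0.06336 + 0.07524 + 0.05264 + 0.112266 = 0.303506 m ≈ 304 mm

304 mm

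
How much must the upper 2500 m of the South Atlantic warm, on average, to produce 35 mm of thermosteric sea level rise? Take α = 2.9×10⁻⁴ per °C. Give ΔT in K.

ΔT = Δh/(αH) = 0.035 / (2.9×10⁻⁴ × 2500) ≈ 0.04828 K

about 0.0483 K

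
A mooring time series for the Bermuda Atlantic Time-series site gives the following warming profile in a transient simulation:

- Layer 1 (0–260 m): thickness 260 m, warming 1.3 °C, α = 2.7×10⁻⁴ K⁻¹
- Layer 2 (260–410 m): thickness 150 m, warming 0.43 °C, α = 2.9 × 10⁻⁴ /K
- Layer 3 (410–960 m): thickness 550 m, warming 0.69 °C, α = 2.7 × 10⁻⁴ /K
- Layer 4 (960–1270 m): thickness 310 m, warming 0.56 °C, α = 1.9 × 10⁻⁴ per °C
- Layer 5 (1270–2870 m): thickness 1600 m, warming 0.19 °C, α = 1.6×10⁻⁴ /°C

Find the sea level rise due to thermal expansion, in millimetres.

0–260 m: 1.3 × 260 × 2.7×10⁻⁴ = 0.09126 m
260–410 m: 0.43 × 150 × 2.9×10⁻⁴ = 0.018705 m
Layer 3: 2.7×10⁻⁴ × 0.69 × 550 = 0.102465 m
Layer 4: 310 × 0.56 × 1.9×10⁻⁴ = 0.032984 m
1270–2870 m: 1600 × 1.6×10⁻⁴ × 0.19 = 0.04864 m
Δh = 0.09126 + 0.018705 + 0.102465 + 0.032984 + 0.04864 = 0.294054 m

about 290 mm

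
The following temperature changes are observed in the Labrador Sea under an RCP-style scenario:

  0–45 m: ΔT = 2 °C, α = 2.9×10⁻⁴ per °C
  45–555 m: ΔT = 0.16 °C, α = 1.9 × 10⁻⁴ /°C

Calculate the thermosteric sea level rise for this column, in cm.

4.16 cm of thermosteric rise

0–45 m: 45 × 2.9×10⁻⁴ × 2 = 0.02610 m
45–555 m: 510 × 1.9×10⁻⁴ × 0.16 = 0.015504 m
Δh = 0.02610 + 0.015504 = 0.041604 m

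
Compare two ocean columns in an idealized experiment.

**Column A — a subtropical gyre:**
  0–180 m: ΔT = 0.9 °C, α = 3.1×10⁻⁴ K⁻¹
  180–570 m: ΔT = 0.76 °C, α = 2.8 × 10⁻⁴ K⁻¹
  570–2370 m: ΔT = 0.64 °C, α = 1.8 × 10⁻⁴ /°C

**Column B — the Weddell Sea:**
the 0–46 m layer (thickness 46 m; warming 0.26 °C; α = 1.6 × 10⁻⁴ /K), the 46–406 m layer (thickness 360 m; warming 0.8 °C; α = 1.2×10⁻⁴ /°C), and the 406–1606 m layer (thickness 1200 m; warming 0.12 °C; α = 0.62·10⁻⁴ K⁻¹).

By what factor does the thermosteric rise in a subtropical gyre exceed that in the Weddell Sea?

7.5

A Layer 1: 180 × 3.1×10⁻⁴ × 0.9 = 0.05022 m
A 180–570 m: 2.8×10⁻⁴ × 0.76 × 390 = 0.082992 m
A Layer 3: 0.64 × 1800 × 1.8×10⁻⁴ = 0.20736 m
A total: 0.340572 m
B 0–46 m: 46 × 0.26 × 1.6×10⁻⁴ = 0.0019136 m
B 1.2×10⁻⁴ × 0.8 × 360 = 0.03456 m
B Layer 3: 0.12 × 0.62×10⁻⁴ × 1200 = 0.008928 m
B total: 0.0454016 m
Ratio: 0.340572 / 0.0454016 ≈ 7.501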